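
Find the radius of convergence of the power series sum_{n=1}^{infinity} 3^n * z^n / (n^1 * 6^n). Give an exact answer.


Step 1: General term a_n = 3^n / (n^1 * 6^n)
Step 2: By the root test, |a_n|^(1/n) = 3 / (n^(1/n) * 6) -> 3/6 as n -> infinity (since n^(1/n) -> 1)
Step 3: R = 1/lim|a_n|^(1/n) = 6/3 = 2

2


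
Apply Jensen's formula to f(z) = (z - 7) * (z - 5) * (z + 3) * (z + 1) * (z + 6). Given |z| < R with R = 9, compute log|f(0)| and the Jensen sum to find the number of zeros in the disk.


Jensen's formula: (1/2pi)*integral log|f(Re^it)|dt = log|f(0)| + sum_{|a_k|<R} log(R/|a_k|)
Step 1: f(0) = (-7) * (-5) * 3 * 1 * 6 = 630
Step 2: log|f(0)| = log|7| + log|5| + log|-3| + log|-1| + log|-6| = 6.4457
Step 3: Zeros inside |z| < 9: 7, 5, -3, -1, -6
Step 4: Jensen sum = log(9/7) + log(9/5) + log(9/3) + log(9/1) + log(9/6) = 4.5404
Step 5: n(R) = number of terms in the Jensen sum = count of zeros inside |z| < 9 = 5

5


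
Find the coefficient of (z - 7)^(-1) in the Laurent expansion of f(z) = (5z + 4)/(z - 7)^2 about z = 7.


Step 1: Write the numerator in powers of (z - 7): 5z + 4 = 5(z - 7) + (5*7 + 4) = 5(z - 7) + 39
Step 2: Divide by (z - 7)^2: f(z) = 39(z - 7)^(-2) + 5(z - 7)^(-1)
Step 3: This finite sum is the Laurent series of f about z = 7.
Step 4: Coefficient of (z - 7)^(-1) = coefficient of (z - 7) in the re-centred numerator = 5

5


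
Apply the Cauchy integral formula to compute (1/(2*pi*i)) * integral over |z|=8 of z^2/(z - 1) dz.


Step 1: f(z) = z^2, a = 1 is inside |z| = 8
Step 2: By Cauchy integral formula: (1/(2pi*i)) * integral = f(a)
Step 3: f(1) = 1^2 = 1

1


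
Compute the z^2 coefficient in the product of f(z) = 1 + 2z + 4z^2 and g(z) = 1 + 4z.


Step 1: z^2 term in f*g comes from: (1)*(0) + (2z)*(4z) + (4z^2)*(1)
Step 2: = 0 + 8 + 4
Step 3: = 12

12


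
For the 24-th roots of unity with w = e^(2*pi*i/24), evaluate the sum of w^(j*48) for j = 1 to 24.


Step 1: The sum sum_{j=1}^{n} w^(k*j) equals n if n | k, else 0.
Step 2: Here n = 24, k = 48
Step 3: Does n divide k? 24 | 48 -> True
Step 4: Sum = 24

24


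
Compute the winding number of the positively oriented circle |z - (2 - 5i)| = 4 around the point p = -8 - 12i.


Step 1: Center c = (2, -5), radius = 4
Step 2: |p - c|^2 = (-10)^2 + (-7)^2 = 149
Step 3: r^2 = 16
Step 4: |p-c| > r so winding number = 0

0


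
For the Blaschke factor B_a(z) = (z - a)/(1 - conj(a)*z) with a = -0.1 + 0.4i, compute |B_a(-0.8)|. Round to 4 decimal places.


Step 1: Numerator z0 - a = -0.8 - (-0.1 + 0.4i) = -0.7 - 0.4i
Step 2: Denominator 1 - conj(a)*z0 = 1 - (-0.1 - 0.4i)*(-0.8) = 0.92 - 0.32i
Step 3: |z0 - a|^2 = (-0.7)^2 + (-0.4)^2 = 0.65; |1 - conj(a)*z0|^2 = 0.92^2 + (-0.32)^2 = 0.9488
Step 4: |B_a(-0.8)| = sqrt(0.65 / 0.9488) = sqrt(0.685076)
Step 5: = 0.8277

0.8277


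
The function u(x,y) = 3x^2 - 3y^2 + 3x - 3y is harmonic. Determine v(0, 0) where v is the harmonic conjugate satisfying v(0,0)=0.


Step 1: v_x = -u_y = 6y + 3
Step 2: v_y = u_x = 6x + 3
Step 3: v = 6xy + 3x + 3y + C
Step 4: v(0,0) = 0 => C = 0
Step 5: v(0, 0) = 0

0


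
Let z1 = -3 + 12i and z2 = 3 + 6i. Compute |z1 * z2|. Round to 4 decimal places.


Step 1: |z1| = sqrt((-3)^2 + 12^2) = sqrt(153)
Step 2: |z2| = sqrt(3^2 + 6^2) = sqrt(45)
Step 3: |z1*z2| = |z1|*|z2| = sqrt(153) * sqrt(45) = sqrt(153 * 45) = sqrt(6885)
Step 4: = 82.9759

82.9759


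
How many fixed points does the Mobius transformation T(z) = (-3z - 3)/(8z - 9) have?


Step 1: Fixed points satisfy T(z) = z
Step 2: 8z^2 - 6z + 3 = 0
Step 3: Discriminant = (-6)^2 - 4*8*3 = -60
Step 4: Number of fixed points = 2

2


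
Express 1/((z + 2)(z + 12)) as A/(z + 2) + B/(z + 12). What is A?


Step 1: Multiply both sides by (z + 2) and set z = -2
Step 2: A = 1 / (-2 + 12)
Step 3: A = 1 / 10
Step 4: A = 1/10

1/10


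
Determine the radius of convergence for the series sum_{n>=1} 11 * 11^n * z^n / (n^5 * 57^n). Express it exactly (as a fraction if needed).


Step 1: General term a_n = 11 * 11^n / (n^5 * 57^n)
Step 2: By the root test, |a_n|^(1/n) = 11^(1/n) * 11 / (n^(5/n) * 57) -> 11/57 as n -> infinity (since 11^(1/n) -> 1 and n^(5/n) -> 1)
Step 3: R = 1/lim|a_n|^(1/n) = 57/11

57/11


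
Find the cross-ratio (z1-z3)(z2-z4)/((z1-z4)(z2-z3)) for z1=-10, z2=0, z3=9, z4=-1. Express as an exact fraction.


Step 1: (z1-z3)(z2-z4) = (-19) * 1 = -19
Step 2: (z1-z4)(z2-z3) = (-9) * (-9) = 81
Step 3: Cross-ratio = -19/81 = -19/81

-19/81


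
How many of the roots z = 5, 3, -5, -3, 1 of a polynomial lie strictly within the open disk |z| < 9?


Step 1: Check each root:
  z = 5: |5| = 5 < 9
  z = 3: |3| = 3 < 9
  z = -5: |-5| = 5 < 9
  z = -3: |-3| = 3 < 9
  z = 1: |1| = 1 < 9
Step 2: Count = 5

5


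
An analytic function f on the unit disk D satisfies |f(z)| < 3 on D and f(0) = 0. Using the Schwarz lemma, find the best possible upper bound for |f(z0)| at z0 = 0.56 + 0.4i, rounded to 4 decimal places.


Step 1: g = f/3 maps D -> D with g(0) = 0, so by the Schwarz lemma |g(z)| <= |z|, i.e. |f(z)| <= 3|z|; this is sharp (f(z) = 3z).
Step 2: |z0|^2 = 0.56^2 + 0.4^2 = 0.4736
Step 3: |z0| = sqrt(0.4736) = 0.688186
Step 4: Best bound = 3 * |z0| = 3 * 0.688186 = 2.0646

2.0646


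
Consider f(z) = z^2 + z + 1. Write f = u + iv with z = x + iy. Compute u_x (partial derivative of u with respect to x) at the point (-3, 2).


Step 1: f(z) = (x+iy)^2 + (x+iy) + 1
Step 2: u = (x^2 - y^2) + x + 1
Step 3: u_x = 2x + 1
Step 4: At (-3, 2): u_x = -6 + 1 = -5

-5


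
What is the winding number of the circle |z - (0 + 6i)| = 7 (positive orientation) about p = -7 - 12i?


Step 1: Center c = (0, 6), radius = 7
Step 2: |p - c|^2 = (-7)^2 + (-18)^2 = 373
Step 3: r^2 = 49
Step 4: |p-c| > r so winding number = 0

0


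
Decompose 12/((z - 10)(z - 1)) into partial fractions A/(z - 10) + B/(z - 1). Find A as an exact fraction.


Step 1: Multiply both sides by (z - 10) and set z = 10
Step 2: A = 12 / (10 - 1)
Step 3: A = 12 / 9
Step 4: A = 4/3

4/3


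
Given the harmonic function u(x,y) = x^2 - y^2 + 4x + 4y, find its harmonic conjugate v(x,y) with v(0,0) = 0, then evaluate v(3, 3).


Step 1: v_x = -u_y = 2y - 4
Step 2: v_y = u_x = 2x + 4
Step 3: v = 2xy - 4x + 4y + C
Step 4: v(0,0) = 0 => C = 0
Step 5: v(3, 3) = 18

18


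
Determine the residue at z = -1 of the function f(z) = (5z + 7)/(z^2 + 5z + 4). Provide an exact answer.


Step 1: Q(z) = z^2 + 5z + 4 = (z + 1)(z + 4)
Step 2: Q'(z) = 2z + 5
Step 3: Q'(-1) = 3, P(-1) = 2
Step 4: Res = P(-1)/Q'(-1) = 2/3 = 2/3

2/3


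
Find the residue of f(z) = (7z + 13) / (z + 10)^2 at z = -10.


Step 1: Pole of order 2 at z = -10
Step 2: Res = lim d/dz [(z + 10)^2 * f(z)] as z -> -10
Step 3: (z + 10)^2 * f(z) = 7z + 13
Step 4: d/dz[7z + 13] = 7

7


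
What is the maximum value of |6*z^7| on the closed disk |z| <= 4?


Step 1: On |z| = 4, |f(z)| = 6 * |z|^7 = 6 * 4^7
Step 2: By maximum modulus principle, maximum is on boundary.
Step 3: Maximum = 6 * 16384 = 98304

98304


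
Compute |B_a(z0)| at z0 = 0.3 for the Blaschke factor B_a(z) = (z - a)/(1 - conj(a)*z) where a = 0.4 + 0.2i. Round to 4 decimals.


Step 1: Numerator z0 - a = 0.3 - (0.4 + 0.2i) = -0.1 - 0.2i
Step 2: Denominator 1 - conj(a)*z0 = 1 - (0.4 - 0.2i)*0.3 = 0.88 + 0.06i
Step 3: |z0 - a|^2 = (-0.1)^2 + (-0.2)^2 = 0.05; |1 - conj(a)*z0|^2 = 0.88^2 + 0.06^2 = 0.778
Step 4: |B_a(0.3)| = sqrt(0.05 / 0.778) = sqrt(0.064267)
Step 5: = 0.2535

0.2535


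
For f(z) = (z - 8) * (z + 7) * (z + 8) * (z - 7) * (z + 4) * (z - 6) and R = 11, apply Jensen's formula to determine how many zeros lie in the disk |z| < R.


Jensen's formula: (1/2pi)*integral log|f(Re^it)|dt = log|f(0)| + sum_{|a_k|<R} log(R/|a_k|)
Step 1: f(0) = (-8) * 7 * 8 * (-7) * 4 * (-6) = -75264
Step 2: log|f(0)| = log|8| + log|-7| + log|-8| + log|7| + log|-4| + log|6| = 11.2288
Step 3: Zeros inside |z| < 11: 8, -7, -8, 7, -4, 6
Step 4: Jensen sum = log(11/8) + log(11/7) + log(11/8) + log(11/7) + log(11/4) + log(11/6) = 3.1586
Step 5: n(R) = number of terms in the Jensen sum = count of zeros inside |z| < 11 = 6

6


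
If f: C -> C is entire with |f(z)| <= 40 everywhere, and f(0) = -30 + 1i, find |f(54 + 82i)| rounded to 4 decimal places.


Step 1: By Liouville's theorem, a bounded entire function is constant.
Step 2: f(z) = f(0) = -30 + 1i for all z.
Step 3: |f(w)| = |-30 + 1i| = sqrt(900 + 1)
Step 4: = 30.0167

30.0167


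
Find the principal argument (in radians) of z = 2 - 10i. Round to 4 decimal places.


Step 1: z = 2 - 10i
Step 2: arg(z) = atan2(-10, 2)
Step 3: arg(z) = -1.3734

-1.3734


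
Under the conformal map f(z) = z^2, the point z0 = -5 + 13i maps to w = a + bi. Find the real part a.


Step 1: z0 = -5 + 13i
Step 2: z0^2 = (-5)^2 - 13^2 - 130i
Step 3: real part = 25 - 169 = -144

-144


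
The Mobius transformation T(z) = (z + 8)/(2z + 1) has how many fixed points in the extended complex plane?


Step 1: Fixed points satisfy T(z) = z
Step 2: 2z^2 - 8 = 0
Step 3: Discriminant = 0^2 - 4*2*(-8) = 64
Step 4: Number of fixed points = 2

2


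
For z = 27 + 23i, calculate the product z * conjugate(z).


Step 1: conj(z) = 27 - 23i
Step 2: z * conj(z) = 27^2 + 23^2
Step 3: = 729 + 529 = 1258

1258


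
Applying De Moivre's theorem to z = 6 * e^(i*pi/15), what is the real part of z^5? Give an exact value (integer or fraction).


Step 1: By De Moivre's theorem, z^5 = 6^5 * e^(i*5*pi/15) = 7776 * (cos(pi/3) + i*sin(pi/3))
Step 2: |z|^5 = 6^5 = 7776
Step 3: The angle pi/3 already lies in [0, 2*pi)
Step 4: cos(pi/3) = 1/2
Step 5: Re(z^5) = 7776 * 1/2 = 3888

3888


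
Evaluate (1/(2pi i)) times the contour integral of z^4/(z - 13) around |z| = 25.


Step 1: f(z) = z^4, a = 13 is inside |z| = 25
Step 2: By Cauchy integral formula: (1/(2pi*i)) * integral = f(a)
Step 3: f(13) = 13^4 = 28561

28561


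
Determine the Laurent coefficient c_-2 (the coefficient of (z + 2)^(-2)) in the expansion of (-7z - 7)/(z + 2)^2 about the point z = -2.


Step 1: Write the numerator in powers of (z + 2): -7z - 7 = -7(z + 2) + (-7*(-2) - 7) = -7(z + 2) + 7
Step 2: Divide by (z + 2)^2: f(z) = 7(z + 2)^(-2) - 7(z + 2)^(-1)
Step 3: This finite sum is the Laurent series of f about z = -2.
Step 4: Coefficient of (z + 2)^(-2) = -7*(-2) - 7 = 7

7


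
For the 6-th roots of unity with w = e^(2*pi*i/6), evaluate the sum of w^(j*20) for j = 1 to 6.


Step 1: The sum sum_{j=1}^{n} w^(k*j) equals n if n | k, else 0.
Step 2: Here n = 6, k = 20
Step 3: Does n divide k? 6 | 20 -> False
Step 4: Sum = 0

0


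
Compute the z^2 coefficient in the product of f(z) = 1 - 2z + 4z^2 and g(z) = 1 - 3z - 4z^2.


Step 1: z^2 term in f*g comes from: (1)*(-4z^2) + (-2z)*(-3z) + (4z^2)*(1)
Step 2: = -4 + 6 + 4
Step 3: = 6

6


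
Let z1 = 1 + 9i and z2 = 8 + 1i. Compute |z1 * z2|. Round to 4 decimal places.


Step 1: |z1| = sqrt(1^2 + 9^2) = sqrt(82)
Step 2: |z2| = sqrt(8^2 + 1^2) = sqrt(65)
Step 3: |z1*z2| = |z1|*|z2| = sqrt(82) * sqrt(65) = sqrt(82 * 65) = sqrt(5330)
Step 4: = 73.0068

73.0068


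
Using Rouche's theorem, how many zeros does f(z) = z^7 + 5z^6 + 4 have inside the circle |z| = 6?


Step 1: On |z| = 6 the three terms have sizes |z^7| = 6^7 = 279936, |5z^6| = 5*6^6 = 233280, |4| = 4
Step 2: The dominant term is g(z) = z^7; let h(z) = 5z^6 + 4 so f = g + h
Step 3: On |z| = 6: |g| = 279936 and |h| <= 233280 + 4 = 233284
Step 4: Since 279936 > 233284, |h| < |g| on |z| = 6, so by Rouche f has the same number of zeros as g inside |z| < 6
Step 5: g(z) = z^7 has 7 zeros (all at the origin) inside |z| < 6. Answer = 7

7


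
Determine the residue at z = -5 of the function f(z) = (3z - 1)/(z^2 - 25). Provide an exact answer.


Step 1: Q(z) = z^2 - 25 = (z + 5)(z - 5)
Step 2: Q'(z) = 2z
Step 3: Q'(-5) = -10, P(-5) = -16
Step 4: Res = P(-5)/Q'(-5) = -16/(-10) = 8/5

8/5


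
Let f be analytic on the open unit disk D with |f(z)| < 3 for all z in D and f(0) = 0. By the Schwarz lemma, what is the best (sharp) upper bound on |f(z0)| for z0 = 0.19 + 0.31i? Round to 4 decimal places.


Step 1: g = f/3 maps D -> D with g(0) = 0, so by the Schwarz lemma |g(z)| <= |z|, i.e. |f(z)| <= 3|z|; this is sharp (f(z) = 3z).
Step 2: |z0|^2 = 0.19^2 + 0.31^2 = 0.1322
Step 3: |z0| = sqrt(0.1322) = 0.363593
Step 4: Best bound = 3 * |z0| = 3 * 0.363593 = 1.0908

1.0908


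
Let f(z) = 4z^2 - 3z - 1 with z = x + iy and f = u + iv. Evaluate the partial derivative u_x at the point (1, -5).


Step 1: f(z) = 4(x+iy)^2 - 3(x+iy) - 1
Step 2: u = 4(x^2 - y^2) - 3x - 1
Step 3: u_x = 8x - 3
Step 4: At (1, -5): u_x = 8 - 3 = 5

5


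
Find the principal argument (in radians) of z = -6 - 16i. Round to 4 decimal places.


Step 1: z = -6 - 16i
Step 2: arg(z) = atan2(-16, -6)
Step 3: arg(z) = -1.9296

-1.9296


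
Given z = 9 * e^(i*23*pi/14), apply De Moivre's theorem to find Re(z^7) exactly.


Step 1: By De Moivre's theorem, z^7 = 9^7 * e^(i*7*23*pi/14) = 4782969 * (cos(23*pi/2) + i*sin(23*pi/2))
Step 2: |z|^7 = 9^7 = 4782969
Step 3: Reduce the angle mod 2*pi: 23*pi/2 - 10*pi = 3*pi/2
Step 4: cos(3*pi/2) = 0
Step 5: Re(z^7) = 4782969 * 0 = 0

0


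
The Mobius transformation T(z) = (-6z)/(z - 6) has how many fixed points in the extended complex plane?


Step 1: Fixed points satisfy T(z) = z
Step 2: z^2 = 0
Step 3: Discriminant = 0^2 - 4*1*0 = 0
Step 4: Number of fixed points = 1

1


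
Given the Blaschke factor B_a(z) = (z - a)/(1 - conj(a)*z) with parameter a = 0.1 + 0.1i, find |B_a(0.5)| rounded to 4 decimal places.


Step 1: Numerator z0 - a = 0.5 - (0.1 + 0.1i) = 0.4 - 0.1i
Step 2: Denominator 1 - conj(a)*z0 = 1 - (0.1 - 0.1i)*0.5 = 0.95 + 0.05i
Step 3: |z0 - a|^2 = 0.4^2 + (-0.1)^2 = 0.17; |1 - conj(a)*z0|^2 = 0.95^2 + 0.05^2 = 0.905
Step 4: |B_a(0.5)| = sqrt(0.17 / 0.905) = sqrt(0.187845)
Step 5: = 0.4334

0.4334


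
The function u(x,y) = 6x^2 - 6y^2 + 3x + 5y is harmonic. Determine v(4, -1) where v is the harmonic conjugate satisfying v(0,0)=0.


Step 1: v_x = -u_y = 12y - 5
Step 2: v_y = u_x = 12x + 3
Step 3: v = 12xy - 5x + 3y + C
Step 4: v(0,0) = 0 => C = 0
Step 5: v(4, -1) = -71

-71


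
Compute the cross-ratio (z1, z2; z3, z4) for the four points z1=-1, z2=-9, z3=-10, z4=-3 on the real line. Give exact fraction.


Step 1: (z1-z3)(z2-z4) = 9 * (-6) = -54
Step 2: (z1-z4)(z2-z3) = 2 * 1 = 2
Step 3: Cross-ratio = -54/2 = -27

-27


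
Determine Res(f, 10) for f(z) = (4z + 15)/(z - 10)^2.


Step 1: Pole of order 2 at z = 10
Step 2: Res = lim d/dz [(z - 10)^2 * f(z)] as z -> 10
Step 3: (z - 10)^2 * f(z) = 4z + 15
Step 4: d/dz[4z + 15] = 4

4


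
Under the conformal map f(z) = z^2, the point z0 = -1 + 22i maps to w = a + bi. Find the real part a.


Step 1: z0 = -1 + 22i
Step 2: z0^2 = (-1)^2 - 22^2 - 44i
Step 3: real part = 1 - 484 = -483

-483


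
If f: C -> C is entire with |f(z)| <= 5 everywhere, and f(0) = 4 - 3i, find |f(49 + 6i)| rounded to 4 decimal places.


Step 1: By Liouville's theorem, a bounded entire function is constant.
Step 2: f(z) = f(0) = 4 - 3i for all z.
Step 3: |f(w)| = |4 - 3i| = sqrt(16 + 9)
Step 4: = 5.0

5.0


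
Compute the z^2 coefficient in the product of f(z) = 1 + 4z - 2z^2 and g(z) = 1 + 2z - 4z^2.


Step 1: z^2 term in f*g comes from: (1)*(-4z^2) + (4z)*(2z) + (-2z^2)*(1)
Step 2: = -4 + 8 - 2
Step 3: = 2

2


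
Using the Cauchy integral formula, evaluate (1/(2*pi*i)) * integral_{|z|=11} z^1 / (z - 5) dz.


Step 1: f(z) = z^1, a = 5 is inside |z| = 11
Step 2: By Cauchy integral formula: (1/(2pi*i)) * integral = f(a)
Step 3: f(5) = 5^1 = 5

5


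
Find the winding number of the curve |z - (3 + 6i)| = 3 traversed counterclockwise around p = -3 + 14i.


Step 1: Center c = (3, 6), radius = 3
Step 2: |p - c|^2 = (-6)^2 + 8^2 = 100
Step 3: r^2 = 9
Step 4: |p-c| > r so winding number = 0

0


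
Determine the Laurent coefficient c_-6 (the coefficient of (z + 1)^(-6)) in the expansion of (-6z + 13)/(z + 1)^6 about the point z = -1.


Step 1: Write the numerator in powers of (z + 1): -6z + 13 = -6(z + 1) + (-6*(-1) + 13) = -6(z + 1) + 19
Step 2: Divide by (z + 1)^6: f(z) = 19(z + 1)^(-6) - 6(z + 1)^(-5)
Step 3: This finite sum is the Laurent series of f about z = -1.
Step 4: Coefficient of (z + 1)^(-6) = -6*(-1) + 13 = 19

19


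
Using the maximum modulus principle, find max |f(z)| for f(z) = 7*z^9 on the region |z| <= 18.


Step 1: On |z| = 18, |f(z)| = 7 * |z|^9 = 7 * 18^9
Step 2: By maximum modulus principle, maximum is on boundary.
Step 3: Maximum = 7 * 198359290368 = 1388515032576

1388515032576


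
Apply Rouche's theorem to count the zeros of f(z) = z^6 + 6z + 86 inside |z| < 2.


Step 1: On |z| = 2 the three terms have sizes |z^6| = 2^6 = 64, |6z| = 6*2 = 12, |86| = 86
Step 2: The dominant term is g(z) = 86; let h(z) = z^6 + 6z so f = g + h
Step 3: On |z| = 2: |g| = 86 and |h| <= 64 + 12 = 76
Step 4: Since 86 > 76, |h| < |g| on |z| = 2, so by Rouche f has the same number of zeros as g inside |z| < 2
Step 5: g(z) = 86 is a nonzero constant with no zeros inside |z| < 2. Answer = 0

0


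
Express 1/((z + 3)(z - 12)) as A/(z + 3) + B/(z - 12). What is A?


Step 1: Multiply both sides by (z + 3) and set z = -3
Step 2: A = 1 / (-3 - 12)
Step 3: A = 1 / (-15)
Step 4: A = -1/15

-1/15


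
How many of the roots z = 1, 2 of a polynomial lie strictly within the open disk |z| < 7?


Step 1: Check each root:
  z = 1: |1| = 1 < 7
  z = 2: |2| = 2 < 7
Step 2: Count = 2

2


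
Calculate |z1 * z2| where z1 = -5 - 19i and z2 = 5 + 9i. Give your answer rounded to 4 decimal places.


Step 1: |z1| = sqrt((-5)^2 + (-19)^2) = sqrt(386)
Step 2: |z2| = sqrt(5^2 + 9^2) = sqrt(106)
Step 3: |z1*z2| = |z1|*|z2| = sqrt(386) * sqrt(106) = sqrt(386 * 106) = sqrt(40916)
Step 4: = 202.277

202.277


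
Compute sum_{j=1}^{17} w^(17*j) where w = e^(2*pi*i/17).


Step 1: The sum sum_{j=1}^{n} w^(k*j) equals n if n | k, else 0.
Step 2: Here n = 17, k = 17
Step 3: Does n divide k? 17 | 17 -> True
Step 4: Sum = 17

17


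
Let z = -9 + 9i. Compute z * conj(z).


Step 1: conj(z) = -9 - 9i
Step 2: z * conj(z) = (-9)^2 + 9^2
Step 3: = 81 + 81 = 162

162


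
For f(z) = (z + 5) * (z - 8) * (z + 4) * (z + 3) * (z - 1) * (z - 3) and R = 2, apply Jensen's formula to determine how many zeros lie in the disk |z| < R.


Jensen's formula: (1/2pi)*integral log|f(Re^it)|dt = log|f(0)| + sum_{|a_k|<R} log(R/|a_k|)
Step 1: f(0) = 5 * (-8) * 4 * 3 * (-1) * (-3) = -1440
Step 2: log|f(0)| = log|-5| + log|8| + log|-4| + log|-3| + log|1| + log|3| = 7.2724
Step 3: Zeros inside |z| < 2: 1
Step 4: Jensen sum = log(2/1) = 0.6931
Step 5: n(R) = number of terms in the Jensen sum = count of zeros inside |z| < 2 = 1

1


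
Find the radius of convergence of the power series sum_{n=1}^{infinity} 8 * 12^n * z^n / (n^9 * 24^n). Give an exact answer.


Step 1: General term a_n = 8 * 12^n / (n^9 * 24^n)
Step 2: By the root test, |a_n|^(1/n) = 8^(1/n) * 12 / (n^(9/n) * 24) -> 12/24 as n -> infinity (since 8^(1/n) -> 1 and n^(9/n) -> 1)
Step 3: R = 1/lim|a_n|^(1/n) = 24/12 = 2

2


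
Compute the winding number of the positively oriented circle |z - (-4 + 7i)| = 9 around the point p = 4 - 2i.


Step 1: Center c = (-4, 7), radius = 9
Step 2: |p - c|^2 = 8^2 + (-9)^2 = 145
Step 3: r^2 = 81
Step 4: |p-c| > r so winding number = 0

0


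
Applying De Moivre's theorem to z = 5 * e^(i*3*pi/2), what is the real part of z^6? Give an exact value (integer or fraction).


Step 1: By De Moivre's theorem, z^6 = 5^6 * e^(i*6*3*pi/2) = 15625 * (cos(9*pi) + i*sin(9*pi))
Step 2: |z|^6 = 5^6 = 15625
Step 3: Reduce the angle mod 2*pi: 9*pi - 8*pi = pi
Step 4: cos(pi) = -1
Step 5: Re(z^6) = 15625 * (-1) = -15625

-15625


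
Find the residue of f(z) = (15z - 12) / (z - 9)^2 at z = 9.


Step 1: Pole of order 2 at z = 9
Step 2: Res = lim d/dz [(z - 9)^2 * f(z)] as z -> 9
Step 3: (z - 9)^2 * f(z) = 15z - 12
Step 4: d/dz[15z - 12] = 15

15


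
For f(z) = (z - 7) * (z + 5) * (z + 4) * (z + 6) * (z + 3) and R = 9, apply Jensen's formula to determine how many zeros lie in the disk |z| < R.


Jensen's formula: (1/2pi)*integral log|f(Re^it)|dt = log|f(0)| + sum_{|a_k|<R} log(R/|a_k|)
Step 1: f(0) = (-7) * 5 * 4 * 6 * 3 = -2520
Step 2: log|f(0)| = log|7| + log|-5| + log|-4| + log|-6| + log|-3| = 7.832
Step 3: Zeros inside |z| < 9: 7, -5, -4, -6, -3
Step 4: Jensen sum = log(9/7) + log(9/5) + log(9/4) + log(9/6) + log(9/3) = 3.1541
Step 5: n(R) = number of terms in the Jensen sum = count of zeros inside |z| < 9 = 5

5


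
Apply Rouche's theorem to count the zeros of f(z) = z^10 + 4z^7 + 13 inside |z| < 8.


Step 1: On |z| = 8 the three terms have sizes |z^10| = 8^10 = 1073741824, |4z^7| = 4*8^7 = 8388608, |13| = 13
Step 2: The dominant term is g(z) = z^10; let h(z) = 4z^7 + 13 so f = g + h
Step 3: On |z| = 8: |g| = 1073741824 and |h| <= 8388608 + 13 = 8388621
Step 4: Since 1073741824 > 8388621, |h| < |g| on |z| = 8, so by Rouche f has the same number of zeros as g inside |z| < 8
Step 5: g(z) = z^10 has 10 zeros (all at the origin) inside |z| < 8. Answer = 10

10


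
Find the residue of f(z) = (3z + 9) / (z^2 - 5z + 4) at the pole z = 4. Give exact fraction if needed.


Step 1: Q(z) = z^2 - 5z + 4 = (z - 4)(z - 1)
Step 2: Q'(z) = 2z - 5
Step 3: Q'(4) = 3, P(4) = 21
Step 4: Res = P(4)/Q'(4) = 21/3 = 7

7


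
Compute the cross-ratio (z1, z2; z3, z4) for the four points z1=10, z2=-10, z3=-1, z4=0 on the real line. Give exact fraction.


Step 1: (z1-z3)(z2-z4) = 11 * (-10) = -110
Step 2: (z1-z4)(z2-z3) = 10 * (-9) = -90
Step 3: Cross-ratio = 110/90 = 11/9

11/9


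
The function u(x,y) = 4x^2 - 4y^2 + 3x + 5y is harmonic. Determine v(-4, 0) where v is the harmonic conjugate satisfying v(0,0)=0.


Step 1: v_x = -u_y = 8y - 5
Step 2: v_y = u_x = 8x + 3
Step 3: v = 8xy - 5x + 3y + C
Step 4: v(0,0) = 0 => C = 0
Step 5: v(-4, 0) = 20

20


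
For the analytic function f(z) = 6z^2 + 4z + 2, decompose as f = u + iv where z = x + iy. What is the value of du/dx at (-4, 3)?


Step 1: f(z) = 6(x+iy)^2 + 4(x+iy) + 2
Step 2: u = 6(x^2 - y^2) + 4x + 2
Step 3: u_x = 12x + 4
Step 4: At (-4, 3): u_x = -48 + 4 = -44

-44


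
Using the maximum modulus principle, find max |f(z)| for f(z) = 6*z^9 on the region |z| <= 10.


Step 1: On |z| = 10, |f(z)| = 6 * |z|^9 = 6 * 10^9
Step 2: By maximum modulus principle, maximum is on boundary.
Step 3: Maximum = 6 * 1000000000 = 6000000000

6000000000


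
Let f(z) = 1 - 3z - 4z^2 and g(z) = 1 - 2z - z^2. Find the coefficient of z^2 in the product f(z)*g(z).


Step 1: z^2 term in f*g comes from: (1)*(-z^2) + (-3z)*(-2z) + (-4z^2)*(1)
Step 2: = -1 + 6 - 4
Step 3: = 1

1


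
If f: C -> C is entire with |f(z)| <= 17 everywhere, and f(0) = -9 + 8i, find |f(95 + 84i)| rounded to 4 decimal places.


Step 1: By Liouville's theorem, a bounded entire function is constant.
Step 2: f(z) = f(0) = -9 + 8i for all z.
Step 3: |f(w)| = |-9 + 8i| = sqrt(81 + 64)
Step 4: = 12.0416

12.0416


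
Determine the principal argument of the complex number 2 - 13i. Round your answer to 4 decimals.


Step 1: z = 2 - 13i
Step 2: arg(z) = atan2(-13, 2)
Step 3: arg(z) = -1.4181

-1.4181


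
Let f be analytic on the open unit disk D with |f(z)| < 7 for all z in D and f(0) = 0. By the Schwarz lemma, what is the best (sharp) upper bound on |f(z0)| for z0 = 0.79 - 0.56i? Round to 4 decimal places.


Step 1: g = f/7 maps D -> D with g(0) = 0, so by the Schwarz lemma |g(z)| <= |z|, i.e. |f(z)| <= 7|z|; this is sharp (f(z) = 7z).
Step 2: |z0|^2 = 0.79^2 + (-0.56)^2 = 0.9377
Step 3: |z0| = sqrt(0.9377) = 0.968349
Step 4: Best bound = 7 * |z0| = 7 * 0.968349 = 6.7784

6.7784


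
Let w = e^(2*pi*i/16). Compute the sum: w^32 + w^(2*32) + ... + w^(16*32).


Step 1: The sum sum_{j=1}^{n} w^(k*j) equals n if n | k, else 0.
Step 2: Here n = 16, k = 32
Step 3: Does n divide k? 16 | 32 -> True
Step 4: Sum = 16

16


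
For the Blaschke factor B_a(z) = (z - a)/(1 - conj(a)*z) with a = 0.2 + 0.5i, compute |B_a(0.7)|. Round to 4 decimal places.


Step 1: Numerator z0 - a = 0.7 - (0.2 + 0.5i) = 0.5 - 0.5i
Step 2: Denominator 1 - conj(a)*z0 = 1 - (0.2 - 0.5i)*0.7 = 0.86 + 0.35i
Step 3: |z0 - a|^2 = 0.5^2 + (-0.5)^2 = 0.5; |1 - conj(a)*z0|^2 = 0.86^2 + 0.35^2 = 0.8621
Step 4: |B_a(0.7)| = sqrt(0.5 / 0.8621) = sqrt(0.579979)
Step 5: = 0.7616

0.7616


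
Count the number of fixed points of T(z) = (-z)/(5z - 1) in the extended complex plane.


Step 1: Fixed points satisfy T(z) = z
Step 2: 5z^2 = 0
Step 3: Discriminant = 0^2 - 4*5*0 = 0
Step 4: Number of fixed points = 1

1


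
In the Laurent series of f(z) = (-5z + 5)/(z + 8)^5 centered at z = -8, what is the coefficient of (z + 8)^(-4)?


Step 1: Write the numerator in powers of (z + 8): -5z + 5 = -5(z + 8) + (-5*(-8) + 5) = -5(z + 8) + 45
Step 2: Divide by (z + 8)^5: f(z) = 45(z + 8)^(-5) - 5(z + 8)^(-4)
Step 3: This finite sum is the Laurent series of f about z = -8.
Step 4: Coefficient of (z + 8)^(-4) = coefficient of (z + 8) in the re-centred numerator = -5

-5


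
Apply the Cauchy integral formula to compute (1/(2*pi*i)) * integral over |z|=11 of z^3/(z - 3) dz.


Step 1: f(z) = z^3, a = 3 is inside |z| = 11
Step 2: By Cauchy integral formula: (1/(2pi*i)) * integral = f(a)
Step 3: f(3) = 3^3 = 27

27


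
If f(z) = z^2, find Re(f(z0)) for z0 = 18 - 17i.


Step 1: z0 = 18 - 17i
Step 2: z0^2 = 18^2 - (-17)^2 - 612i
Step 3: real part = 324 - 289 = 35

35


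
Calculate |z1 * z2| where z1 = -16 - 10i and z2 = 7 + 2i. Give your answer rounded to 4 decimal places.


Step 1: |z1| = sqrt((-16)^2 + (-10)^2) = sqrt(356)
Step 2: |z2| = sqrt(7^2 + 2^2) = sqrt(53)
Step 3: |z1*z2| = |z1|*|z2| = sqrt(356) * sqrt(53) = sqrt(356 * 53) = sqrt(18868)
Step 4: = 137.3608

137.3608


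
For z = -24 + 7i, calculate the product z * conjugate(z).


Step 1: conj(z) = -24 - 7i
Step 2: z * conj(z) = (-24)^2 + 7^2
Step 3: = 576 + 49 = 625

625


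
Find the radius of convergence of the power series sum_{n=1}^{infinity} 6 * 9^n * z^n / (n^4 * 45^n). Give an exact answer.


Step 1: General term a_n = 6 * 9^n / (n^4 * 45^n)
Step 2: By the root test, |a_n|^(1/n) = 6^(1/n) * 9 / (n^(4/n) * 45) -> 9/45 as n -> infinity (since 6^(1/n) -> 1 and n^(4/n) -> 1)
Step 3: R = 1/lim|a_n|^(1/n) = 45/9 = 5

5


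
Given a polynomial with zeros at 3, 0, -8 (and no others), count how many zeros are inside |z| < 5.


Step 1: Check each root:
  z = 3: |3| = 3 < 5
  z = 0: |0| = 0 < 5
  z = -8: |-8| = 8 >= 5
Step 2: Count = 2

2


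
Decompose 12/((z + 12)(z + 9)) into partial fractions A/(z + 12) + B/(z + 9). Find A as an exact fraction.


Step 1: Multiply both sides by (z + 12) and set z = -12
Step 2: A = 12 / (-12 + 9)
Step 3: A = 12 / (-3)
Step 4: A = -4

-4


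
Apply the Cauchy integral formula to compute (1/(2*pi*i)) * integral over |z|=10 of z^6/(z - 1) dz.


Step 1: f(z) = z^6, a = 1 is inside |z| = 10
Step 2: By Cauchy integral formula: (1/(2pi*i)) * integral = f(a)
Step 3: f(1) = 1^6 = 1

1


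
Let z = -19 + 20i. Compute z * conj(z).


Step 1: conj(z) = -19 - 20i
Step 2: z * conj(z) = (-19)^2 + 20^2
Step 3: = 361 + 400 = 761

761


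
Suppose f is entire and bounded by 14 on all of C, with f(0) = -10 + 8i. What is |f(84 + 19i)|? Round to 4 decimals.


Step 1: By Liouville's theorem, a bounded entire function is constant.
Step 2: f(z) = f(0) = -10 + 8i for all z.
Step 3: |f(w)| = |-10 + 8i| = sqrt(100 + 64)
Step 4: = 12.8062

12.8062


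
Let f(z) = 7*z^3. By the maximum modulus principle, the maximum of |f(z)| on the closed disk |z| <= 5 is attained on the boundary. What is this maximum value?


Step 1: On |z| = 5, |f(z)| = 7 * |z|^3 = 7 * 5^3
Step 2: By maximum modulus principle, maximum is on boundary.
Step 3: Maximum = 7 * 125 = 875

875


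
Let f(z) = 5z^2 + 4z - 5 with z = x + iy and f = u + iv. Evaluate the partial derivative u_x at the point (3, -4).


Step 1: f(z) = 5(x+iy)^2 + 4(x+iy) - 5
Step 2: u = 5(x^2 - y^2) + 4x - 5
Step 3: u_x = 10x + 4
Step 4: At (3, -4): u_x = 30 + 4 = 34

34


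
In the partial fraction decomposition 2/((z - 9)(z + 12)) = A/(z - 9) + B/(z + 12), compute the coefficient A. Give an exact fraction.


Step 1: Multiply both sides by (z - 9) and set z = 9
Step 2: A = 2 / (9 + 12)
Step 3: A = 2 / 21
Step 4: A = 2/21

2/21


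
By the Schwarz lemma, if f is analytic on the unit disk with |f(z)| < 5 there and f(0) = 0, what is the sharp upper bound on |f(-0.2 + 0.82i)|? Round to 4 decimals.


Step 1: g = f/5 maps D -> D with g(0) = 0, so by the Schwarz lemma |g(z)| <= |z|, i.e. |f(z)| <= 5|z|; this is sharp (f(z) = 5z).
Step 2: |z0|^2 = (-0.2)^2 + 0.82^2 = 0.7124
Step 3: |z0| = sqrt(0.7124) = 0.844038
Step 4: Best bound = 5 * |z0| = 5 * 0.844038 = 4.2202

4.2202


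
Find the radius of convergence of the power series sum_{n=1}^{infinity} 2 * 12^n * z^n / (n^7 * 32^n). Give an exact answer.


Step 1: General term a_n = 2 * 12^n / (n^7 * 32^n)
Step 2: By the root test, |a_n|^(1/n) = 2^(1/n) * 12 / (n^(7/n) * 32) -> 12/32 as n -> infinity (since 2^(1/n) -> 1 and n^(7/n) -> 1)
Step 3: R = 1/lim|a_n|^(1/n) = 32/12 = 8/3

8/3


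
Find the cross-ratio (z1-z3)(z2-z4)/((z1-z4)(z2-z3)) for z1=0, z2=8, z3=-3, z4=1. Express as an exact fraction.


Step 1: (z1-z3)(z2-z4) = 3 * 7 = 21
Step 2: (z1-z4)(z2-z3) = (-1) * 11 = -11
Step 3: Cross-ratio = -21/11 = -21/11

-21/11


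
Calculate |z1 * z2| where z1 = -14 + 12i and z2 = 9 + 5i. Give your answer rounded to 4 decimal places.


Step 1: |z1| = sqrt((-14)^2 + 12^2) = sqrt(340)
Step 2: |z2| = sqrt(9^2 + 5^2) = sqrt(106)
Step 3: |z1*z2| = |z1|*|z2| = sqrt(340) * sqrt(106) = sqrt(340 * 106) = sqrt(36040)
Step 4: = 189.842

189.842


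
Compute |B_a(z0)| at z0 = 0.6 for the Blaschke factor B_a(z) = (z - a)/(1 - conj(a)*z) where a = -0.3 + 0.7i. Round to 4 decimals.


Step 1: Numerator z0 - a = 0.6 - (-0.3 + 0.7i) = 0.9 - 0.7i
Step 2: Denominator 1 - conj(a)*z0 = 1 - (-0.3 - 0.7i)*0.6 = 1.18 + 0.42i
Step 3: |z0 - a|^2 = 0.9^2 + (-0.7)^2 = 1.3; |1 - conj(a)*z0|^2 = 1.18^2 + 0.42^2 = 1.5688
Step 4: |B_a(0.6)| = sqrt(1.3 / 1.5688) = sqrt(0.828659)
Step 5: = 0.9103

0.9103


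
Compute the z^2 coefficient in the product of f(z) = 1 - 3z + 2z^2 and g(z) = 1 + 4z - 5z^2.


Step 1: z^2 term in f*g comes from: (1)*(-5z^2) + (-3z)*(4z) + (2z^2)*(1)
Step 2: = -5 - 12 + 2
Step 3: = -15

-15


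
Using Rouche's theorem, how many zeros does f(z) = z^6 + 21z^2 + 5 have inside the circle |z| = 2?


Step 1: On |z| = 2 the three terms have sizes |z^6| = 2^6 = 64, |21z^2| = 21*2^2 = 84, |5| = 5
Step 2: The dominant term is g(z) = 21z^2; let h(z) = z^6 + 5 so f = g + h
Step 3: On |z| = 2: |g| = 84 and |h| <= 64 + 5 = 69
Step 4: Since 84 > 69, |h| < |g| on |z| = 2, so by Rouche f has the same number of zeros as g inside |z| < 2
Step 5: g(z) = 21z^2 has 2 zeros (at the origin, multiplicity 2) inside |z| < 2. Answer = 2

2


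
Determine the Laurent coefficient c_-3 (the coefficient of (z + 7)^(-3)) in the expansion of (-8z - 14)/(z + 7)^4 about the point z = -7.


Step 1: Write the numerator in powers of (z + 7): -8z - 14 = -8(z + 7) + (-8*(-7) - 14) = -8(z + 7) + 42
Step 2: Divide by (z + 7)^4: f(z) = 42(z + 7)^(-4) - 8(z + 7)^(-3)
Step 3: This finite sum is the Laurent series of f about z = -7.
Step 4: Coefficient of (z + 7)^(-3) = coefficient of (z + 7) in the re-centred numerator = -8

-8


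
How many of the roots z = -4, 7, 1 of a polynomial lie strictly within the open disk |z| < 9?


Step 1: Check each root:
  z = -4: |-4| = 4 < 9
  z = 7: |7| = 7 < 9
  z = 1: |1| = 1 < 9
Step 2: Count = 3

3


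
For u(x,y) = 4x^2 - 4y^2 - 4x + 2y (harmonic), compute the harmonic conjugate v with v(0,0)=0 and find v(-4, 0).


Step 1: v_x = -u_y = 8y - 2
Step 2: v_y = u_x = 8x - 4
Step 3: v = 8xy - 2x - 4y + C
Step 4: v(0,0) = 0 => C = 0
Step 5: v(-4, 0) = 8

8


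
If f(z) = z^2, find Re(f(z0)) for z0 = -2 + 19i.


Step 1: z0 = -2 + 19i
Step 2: z0^2 = (-2)^2 - 19^2 - 76i
Step 3: real part = 4 - 361 = -357

-357


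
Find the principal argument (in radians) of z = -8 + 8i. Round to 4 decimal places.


Step 1: z = -8 + 8i
Step 2: arg(z) = atan2(8, -8)
Step 3: arg(z) = 2.3562

2.3562


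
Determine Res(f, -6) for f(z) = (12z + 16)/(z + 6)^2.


Step 1: Pole of order 2 at z = -6
Step 2: Res = lim d/dz [(z + 6)^2 * f(z)] as z -> -6
Step 3: (z + 6)^2 * f(z) = 12z + 16
Step 4: d/dz[12z + 16] = 12

12


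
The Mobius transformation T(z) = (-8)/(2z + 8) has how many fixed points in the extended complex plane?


Step 1: Fixed points satisfy T(z) = z
Step 2: 2z^2 + 8z + 8 = 0
Step 3: Discriminant = 8^2 - 4*2*8 = 0
Step 4: Number of fixed points = 1

1


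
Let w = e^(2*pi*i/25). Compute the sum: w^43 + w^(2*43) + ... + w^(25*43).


Step 1: The sum sum_{j=1}^{n} w^(k*j) equals n if n | k, else 0.
Step 2: Here n = 25, k = 43
Step 3: Does n divide k? 25 | 43 -> False
Step 4: Sum = 0

0


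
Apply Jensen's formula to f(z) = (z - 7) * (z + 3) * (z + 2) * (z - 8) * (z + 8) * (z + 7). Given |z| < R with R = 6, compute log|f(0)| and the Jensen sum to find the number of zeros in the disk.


Jensen's formula: (1/2pi)*integral log|f(Re^it)|dt = log|f(0)| + sum_{|a_k|<R} log(R/|a_k|)
Step 1: f(0) = (-7) * 3 * 2 * (-8) * 8 * 7 = 18816
Step 2: log|f(0)| = log|7| + log|-3| + log|-2| + log|8| + log|-8| + log|-7| = 9.8425
Step 3: Zeros inside |z| < 6: -3, -2
Step 4: Jensen sum = log(6/3) + log(6/2) = 1.7918
Step 5: n(R) = number of terms in the Jensen sum = count of zeros inside |z| < 6 = 2

2


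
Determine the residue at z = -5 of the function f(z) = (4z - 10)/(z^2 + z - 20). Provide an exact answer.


Step 1: Q(z) = z^2 + z - 20 = (z + 5)(z - 4)
Step 2: Q'(z) = 2z + 1
Step 3: Q'(-5) = -9, P(-5) = -30
Step 4: Res = P(-5)/Q'(-5) = -30/(-9) = 10/3

10/3


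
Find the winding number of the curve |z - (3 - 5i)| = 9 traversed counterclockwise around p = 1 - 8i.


Step 1: Center c = (3, -5), radius = 9
Step 2: |p - c|^2 = (-2)^2 + (-3)^2 = 13
Step 3: r^2 = 81
Step 4: |p-c| < r so winding number = 1

1


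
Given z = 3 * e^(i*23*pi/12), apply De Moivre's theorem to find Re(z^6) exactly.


Step 1: By De Moivre's theorem, z^6 = 3^6 * e^(i*6*23*pi/12) = 729 * (cos(23*pi/2) + i*sin(23*pi/2))
Step 2: |z|^6 = 3^6 = 729
Step 3: Reduce the angle mod 2*pi: 23*pi/2 - 10*pi = 3*pi/2
Step 4: cos(3*pi/2) = 0
Step 5: Re(z^6) = 729 * 0 = 0

0


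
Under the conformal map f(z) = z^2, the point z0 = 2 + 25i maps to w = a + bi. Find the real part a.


Step 1: z0 = 2 + 25i
Step 2: z0^2 = 2^2 - 25^2 + 100i
Step 3: real part = 4 - 625 = -621

-621


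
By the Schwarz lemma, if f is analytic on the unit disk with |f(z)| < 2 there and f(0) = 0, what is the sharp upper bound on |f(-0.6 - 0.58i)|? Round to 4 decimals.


Step 1: g = f/2 maps D -> D with g(0) = 0, so by the Schwarz lemma |g(z)| <= |z|, i.e. |f(z)| <= 2|z|; this is sharp (f(z) = 2z).
Step 2: |z0|^2 = (-0.6)^2 + (-0.58)^2 = 0.6964
Step 3: |z0| = sqrt(0.6964) = 0.834506
Step 4: Best bound = 2 * |z0| = 2 * 0.834506 = 1.669

1.669


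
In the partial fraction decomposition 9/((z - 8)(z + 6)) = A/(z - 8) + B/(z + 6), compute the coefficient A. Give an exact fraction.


Step 1: Multiply both sides by (z - 8) and set z = 8
Step 2: A = 9 / (8 + 6)
Step 3: A = 9 / 14
Step 4: A = 9/14

9/14


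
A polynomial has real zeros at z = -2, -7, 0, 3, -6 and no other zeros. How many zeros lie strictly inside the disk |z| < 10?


Step 1: Check each root:
  z = -2: |-2| = 2 < 10
  z = -7: |-7| = 7 < 10
  z = 0: |0| = 0 < 10
  z = 3: |3| = 3 < 10
  z = -6: |-6| = 6 < 10
Step 2: Count = 5

5


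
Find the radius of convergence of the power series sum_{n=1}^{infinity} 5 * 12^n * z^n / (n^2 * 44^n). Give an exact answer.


Step 1: General term a_n = 5 * 12^n / (n^2 * 44^n)
Step 2: By the root test, |a_n|^(1/n) = 5^(1/n) * 12 / (n^(2/n) * 44) -> 12/44 as n -> infinity (since 5^(1/n) -> 1 and n^(2/n) -> 1)
Step 3: R = 1/lim|a_n|^(1/n) = 44/12 = 11/3

11/3


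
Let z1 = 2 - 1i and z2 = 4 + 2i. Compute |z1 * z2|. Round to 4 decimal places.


Step 1: |z1| = sqrt(2^2 + (-1)^2) = sqrt(5)
Step 2: |z2| = sqrt(4^2 + 2^2) = sqrt(20)
Step 3: |z1*z2| = |z1|*|z2| = sqrt(5) * sqrt(20) = sqrt(5 * 20) = sqrt(100)
Step 4: = 10.0

10.0


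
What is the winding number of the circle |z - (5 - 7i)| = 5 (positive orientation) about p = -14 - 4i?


Step 1: Center c = (5, -7), radius = 5
Step 2: |p - c|^2 = (-19)^2 + 3^2 = 370
Step 3: r^2 = 25
Step 4: |p-c| > r so winding number = 0

0


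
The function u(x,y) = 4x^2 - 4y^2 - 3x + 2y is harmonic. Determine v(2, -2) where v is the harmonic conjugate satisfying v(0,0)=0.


Step 1: v_x = -u_y = 8y - 2
Step 2: v_y = u_x = 8x - 3
Step 3: v = 8xy - 2x - 3y + C
Step 4: v(0,0) = 0 => C = 0
Step 5: v(2, -2) = -30

-30


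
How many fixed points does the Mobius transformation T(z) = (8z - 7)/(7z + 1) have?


Step 1: Fixed points satisfy T(z) = z
Step 2: 7z^2 - 7z + 7 = 0
Step 3: Discriminant = (-7)^2 - 4*7*7 = -147
Step 4: Number of fixed points = 2

2


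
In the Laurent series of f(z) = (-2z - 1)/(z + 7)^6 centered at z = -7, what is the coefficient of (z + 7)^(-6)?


Step 1: Write the numerator in powers of (z + 7): -2z - 1 = -2(z + 7) + (-2*(-7) - 1) = -2(z + 7) + 13
Step 2: Divide by (z + 7)^6: f(z) = 13(z + 7)^(-6) - 2(z + 7)^(-5)
Step 3: This finite sum is the Laurent series of f about z = -7.
Step 4: Coefficient of (z + 7)^(-6) = -2*(-7) - 1 = 13

13


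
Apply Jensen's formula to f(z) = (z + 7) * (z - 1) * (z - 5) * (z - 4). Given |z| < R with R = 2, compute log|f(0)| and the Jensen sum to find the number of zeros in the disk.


Jensen's formula: (1/2pi)*integral log|f(Re^it)|dt = log|f(0)| + sum_{|a_k|<R} log(R/|a_k|)
Step 1: f(0) = 7 * (-1) * (-5) * (-4) = -140
Step 2: log|f(0)| = log|-7| + log|1| + log|5| + log|4| = 4.9416
Step 3: Zeros inside |z| < 2: 1
Step 4: Jensen sum = log(2/1) = 0.6931
Step 5: n(R) = number of terms in the Jensen sum = count of zeros inside |z| < 2 = 1

1


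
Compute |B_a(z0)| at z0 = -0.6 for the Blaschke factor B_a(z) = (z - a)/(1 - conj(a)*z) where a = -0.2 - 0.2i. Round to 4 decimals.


Step 1: Numerator z0 - a = -0.6 - (-0.2 - 0.2i) = -0.4 + 0.2i
Step 2: Denominator 1 - conj(a)*z0 = 1 - (-0.2 + 0.2i)*(-0.6) = 0.88 + 0.12i
Step 3: |z0 - a|^2 = (-0.4)^2 + 0.2^2 = 0.2; |1 - conj(a)*z0|^2 = 0.88^2 + 0.12^2 = 0.7888
Step 4: |B_a(-0.6)| = sqrt(0.2 / 0.7888) = sqrt(0.25355)
Step 5: = 0.5035

0.5035


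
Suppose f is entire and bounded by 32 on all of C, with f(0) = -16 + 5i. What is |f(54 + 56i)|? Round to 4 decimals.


Step 1: By Liouville's theorem, a bounded entire function is constant.
Step 2: f(z) = f(0) = -16 + 5i for all z.
Step 3: |f(w)| = |-16 + 5i| = sqrt(256 + 25)
Step 4: = 16.7631

16.7631


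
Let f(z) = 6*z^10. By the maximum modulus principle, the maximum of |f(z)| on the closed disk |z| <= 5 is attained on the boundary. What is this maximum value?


Step 1: On |z| = 5, |f(z)| = 6 * |z|^10 = 6 * 5^10
Step 2: By maximum modulus principle, maximum is on boundary.
Step 3: Maximum = 6 * 9765625 = 58593750

58593750


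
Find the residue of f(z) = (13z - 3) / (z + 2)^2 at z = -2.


Step 1: Pole of order 2 at z = -2
Step 2: Res = lim d/dz [(z + 2)^2 * f(z)] as z -> -2
Step 3: (z + 2)^2 * f(z) = 13z - 3
Step 4: d/dz[13z - 3] = 13

13


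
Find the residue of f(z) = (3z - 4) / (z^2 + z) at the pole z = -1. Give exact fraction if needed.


Step 1: Q(z) = z^2 + z = (z + 1)(z)
Step 2: Q'(z) = 2z + 1
Step 3: Q'(-1) = -1, P(-1) = -7
Step 4: Res = P(-1)/Q'(-1) = -7/(-1) = 7

7


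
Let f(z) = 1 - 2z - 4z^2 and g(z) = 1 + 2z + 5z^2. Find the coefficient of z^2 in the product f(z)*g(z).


Step 1: z^2 term in f*g comes from: (1)*(5z^2) + (-2z)*(2z) + (-4z^2)*(1)
Step 2: = 5 - 4 - 4
Step 3: = -3

-3


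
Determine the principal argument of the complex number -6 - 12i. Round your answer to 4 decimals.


Step 1: z = -6 - 12i
Step 2: arg(z) = atan2(-12, -6)
Step 3: arg(z) = -2.0344

-2.0344
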